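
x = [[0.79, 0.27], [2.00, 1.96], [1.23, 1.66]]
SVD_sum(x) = [[0.51, 0.54],[1.94, 2.02],[1.42, 1.48]] + [[0.28, -0.27], [0.06, -0.06], [-0.19, 0.18]]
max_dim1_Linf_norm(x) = 2.0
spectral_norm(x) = 3.55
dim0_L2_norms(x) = [2.48, 2.58]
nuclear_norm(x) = 4.02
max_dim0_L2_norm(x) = 2.58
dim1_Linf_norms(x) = [0.79, 2.0, 1.66]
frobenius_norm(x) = 3.58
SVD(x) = [[-0.21, 0.81],[-0.79, 0.19],[-0.58, -0.55]] @ diag([3.5474498131982215, 0.47191082085485503]) @ [[-0.69, -0.72], [0.72, -0.69]]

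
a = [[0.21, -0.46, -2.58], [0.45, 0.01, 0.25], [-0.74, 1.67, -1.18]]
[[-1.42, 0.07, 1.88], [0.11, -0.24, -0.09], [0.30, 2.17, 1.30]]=a @ [[-0.03, -0.42, 0.21],  [0.49, 0.95, 0.33],  [0.46, -0.23, -0.77]]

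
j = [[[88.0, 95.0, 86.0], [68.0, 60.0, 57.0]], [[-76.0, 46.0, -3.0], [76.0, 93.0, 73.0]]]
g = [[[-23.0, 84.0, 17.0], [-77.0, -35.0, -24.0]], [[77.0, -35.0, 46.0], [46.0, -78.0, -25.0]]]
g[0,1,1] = -35.0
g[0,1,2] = -24.0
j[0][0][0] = 88.0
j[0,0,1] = 95.0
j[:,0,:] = [[88.0, 95.0, 86.0], [-76.0, 46.0, -3.0]]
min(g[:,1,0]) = -77.0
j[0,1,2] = 57.0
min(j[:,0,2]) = -3.0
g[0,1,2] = -24.0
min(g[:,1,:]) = -78.0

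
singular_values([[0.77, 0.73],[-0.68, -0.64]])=[1.41, 0.0]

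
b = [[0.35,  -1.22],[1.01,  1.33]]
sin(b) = [[0.76, -0.96], [0.79, 1.53]]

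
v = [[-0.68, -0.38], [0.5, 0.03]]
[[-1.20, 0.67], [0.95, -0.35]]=v @ [[1.91, -0.67], [-0.25, -0.56]]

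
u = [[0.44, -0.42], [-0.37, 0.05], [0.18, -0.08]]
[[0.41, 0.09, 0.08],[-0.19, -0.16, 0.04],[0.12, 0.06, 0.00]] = u @ [[0.46, 0.48, -0.15],[-0.49, 0.29, -0.35]]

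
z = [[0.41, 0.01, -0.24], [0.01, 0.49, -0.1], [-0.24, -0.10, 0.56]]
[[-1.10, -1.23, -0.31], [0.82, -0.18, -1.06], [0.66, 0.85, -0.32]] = z @ [[-2.48, -2.85, -1.74], [1.81, -0.25, -2.49], [0.44, 0.26, -1.77]]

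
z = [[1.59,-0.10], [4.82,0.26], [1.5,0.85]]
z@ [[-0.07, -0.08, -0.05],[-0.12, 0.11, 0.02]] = [[-0.10, -0.14, -0.08], [-0.37, -0.36, -0.24], [-0.21, -0.03, -0.06]]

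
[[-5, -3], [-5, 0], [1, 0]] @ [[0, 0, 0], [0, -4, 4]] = [[0, 12, -12], [0, 0, 0], [0, 0, 0]]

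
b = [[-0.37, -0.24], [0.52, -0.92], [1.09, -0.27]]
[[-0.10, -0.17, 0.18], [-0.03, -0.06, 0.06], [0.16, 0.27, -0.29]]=b @ [[0.18,0.31,-0.33], [0.13,0.24,-0.25]]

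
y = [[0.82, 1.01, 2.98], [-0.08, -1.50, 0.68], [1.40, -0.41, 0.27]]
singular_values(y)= [3.3, 1.73, 1.26]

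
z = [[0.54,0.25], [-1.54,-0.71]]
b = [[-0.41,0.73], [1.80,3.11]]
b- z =[[-0.95, 0.48], [3.34, 3.82]]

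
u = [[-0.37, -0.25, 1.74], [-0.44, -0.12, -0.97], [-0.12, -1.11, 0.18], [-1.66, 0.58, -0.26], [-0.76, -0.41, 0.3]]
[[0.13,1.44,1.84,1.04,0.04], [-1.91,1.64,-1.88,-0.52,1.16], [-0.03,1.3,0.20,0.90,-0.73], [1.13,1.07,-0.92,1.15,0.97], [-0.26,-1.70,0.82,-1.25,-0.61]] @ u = [[-2.66, -1.66, -1.1], [0.19, 1.59, -4.77], [-1.52, 0.45, -1.73], [-3.42, 0.88, 0.75], [3.28, -1.12, 1.49]]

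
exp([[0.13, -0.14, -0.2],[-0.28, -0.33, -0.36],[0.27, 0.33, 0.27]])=[[1.13, -0.16, -0.21], [-0.3, 0.69, -0.32], [0.28, 0.3, 1.22]]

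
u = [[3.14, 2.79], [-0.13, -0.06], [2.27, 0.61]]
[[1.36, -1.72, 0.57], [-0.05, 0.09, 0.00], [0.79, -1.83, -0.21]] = u @ [[0.31,  -0.92,  -0.21], [0.14,  0.42,  0.44]]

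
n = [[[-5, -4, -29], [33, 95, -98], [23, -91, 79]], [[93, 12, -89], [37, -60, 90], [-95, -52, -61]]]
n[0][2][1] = -91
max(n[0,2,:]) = 79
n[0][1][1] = 95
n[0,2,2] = 79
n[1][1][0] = 37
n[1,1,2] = 90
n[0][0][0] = -5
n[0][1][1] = 95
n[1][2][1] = -52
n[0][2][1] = -91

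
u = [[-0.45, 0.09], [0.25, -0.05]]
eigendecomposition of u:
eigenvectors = [[-0.87, -0.2],[0.49, -0.98]]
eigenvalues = [-0.5, -0.0]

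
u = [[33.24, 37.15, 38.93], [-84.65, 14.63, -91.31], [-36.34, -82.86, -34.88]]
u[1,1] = 14.63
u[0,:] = [33.24, 37.15, 38.93]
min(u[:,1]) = -82.86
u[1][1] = 14.63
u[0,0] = 33.24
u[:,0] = [33.24, -84.65, -36.34]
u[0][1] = 37.15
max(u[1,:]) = 14.63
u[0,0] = 33.24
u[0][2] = 38.93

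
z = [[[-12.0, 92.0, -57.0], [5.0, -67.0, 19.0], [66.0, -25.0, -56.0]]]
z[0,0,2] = -57.0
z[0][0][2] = -57.0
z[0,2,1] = -25.0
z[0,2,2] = -56.0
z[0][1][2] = 19.0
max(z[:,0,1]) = 92.0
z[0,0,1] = 92.0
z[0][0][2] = -57.0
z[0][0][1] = 92.0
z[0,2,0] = 66.0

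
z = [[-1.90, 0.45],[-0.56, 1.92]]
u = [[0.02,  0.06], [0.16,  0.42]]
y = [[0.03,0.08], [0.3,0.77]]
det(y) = -0.00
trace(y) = 0.80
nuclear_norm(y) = 0.83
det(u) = -0.00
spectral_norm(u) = 0.45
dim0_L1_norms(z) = [2.46, 2.37]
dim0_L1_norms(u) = [0.18, 0.48]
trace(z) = 0.02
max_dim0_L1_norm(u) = 0.48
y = z @ u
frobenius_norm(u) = 0.45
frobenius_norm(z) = 2.80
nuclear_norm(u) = 0.46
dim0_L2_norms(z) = [1.98, 1.97]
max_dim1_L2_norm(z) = 2.0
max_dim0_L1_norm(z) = 2.46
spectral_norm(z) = 2.42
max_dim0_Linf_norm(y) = 0.77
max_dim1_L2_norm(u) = 0.45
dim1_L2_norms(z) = [1.95, 2.0]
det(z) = -3.40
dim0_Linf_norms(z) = [1.9, 1.92]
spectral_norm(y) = 0.83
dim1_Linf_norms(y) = [0.08, 0.77]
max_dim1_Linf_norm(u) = 0.42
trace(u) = 0.44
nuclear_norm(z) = 3.82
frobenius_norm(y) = 0.83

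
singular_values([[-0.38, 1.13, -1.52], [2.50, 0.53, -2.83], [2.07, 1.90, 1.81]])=[3.99, 3.38, 1.46]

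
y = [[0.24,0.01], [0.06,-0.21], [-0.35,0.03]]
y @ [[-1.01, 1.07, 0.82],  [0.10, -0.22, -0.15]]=[[-0.24, 0.25, 0.20], [-0.08, 0.11, 0.08], [0.36, -0.38, -0.29]]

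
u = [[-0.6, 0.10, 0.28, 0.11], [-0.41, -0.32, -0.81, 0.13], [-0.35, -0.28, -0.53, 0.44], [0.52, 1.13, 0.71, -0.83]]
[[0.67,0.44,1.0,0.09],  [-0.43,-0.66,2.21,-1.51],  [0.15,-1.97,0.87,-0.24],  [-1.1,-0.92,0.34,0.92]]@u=[[-0.89, -0.25, -0.63, 0.50], [-1.03, -2.16, -1.83, 2.09], [0.29, 0.13, 1.01, 0.34], [1.40, 1.13, 0.91, -0.85]]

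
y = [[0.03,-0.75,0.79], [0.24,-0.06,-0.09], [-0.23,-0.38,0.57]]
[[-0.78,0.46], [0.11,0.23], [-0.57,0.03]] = y @ [[1.11, 0.94],[1.68, -0.39],[0.57, 0.17]]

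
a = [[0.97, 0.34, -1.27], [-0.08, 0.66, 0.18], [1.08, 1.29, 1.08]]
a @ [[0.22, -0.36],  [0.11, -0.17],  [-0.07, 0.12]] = [[0.34, -0.56], [0.04, -0.06], [0.3, -0.48]]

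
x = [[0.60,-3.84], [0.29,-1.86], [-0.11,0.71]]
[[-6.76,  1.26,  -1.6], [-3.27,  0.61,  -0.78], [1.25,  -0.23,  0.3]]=x @ [[0.83,  0.95,  -0.24],[1.89,  -0.18,  0.38]]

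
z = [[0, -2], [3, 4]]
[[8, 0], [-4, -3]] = z @ [[4, -1], [-4, 0]]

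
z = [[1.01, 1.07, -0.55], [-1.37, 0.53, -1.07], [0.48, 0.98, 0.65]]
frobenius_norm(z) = 2.72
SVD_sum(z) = [[0.82,0.29,0.40], [-1.25,-0.44,-0.61], [0.84,0.3,0.41]] + [[-0.03, 0.97, -0.65], [-0.03, 0.89, -0.59], [-0.01, 0.37, -0.25]] + [[0.22,-0.19,-0.3],[-0.09,0.08,0.13],[-0.35,0.31,0.49]]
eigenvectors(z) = [[(0.04-0.52j), 0.04+0.52j, (-0.61+0j)], [(0.72+0j), 0.72-0.00j, (0.43+0j)], [(-0.15-0.44j), (-0.15+0.44j), 0.66+0.00j]]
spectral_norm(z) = 2.00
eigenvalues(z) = [(0.67+1.65j), (0.67-1.65j), (0.85+0j)]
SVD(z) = [[-0.48,  -0.71,  -0.51], [0.73,  -0.65,  0.22], [-0.49,  -0.27,  0.83]] @ diag([2.002913250431876, 1.6449602056059378, 0.8160541852213578]) @ [[-0.86, -0.3, -0.42], [0.03, -0.83, 0.55], [-0.51, 0.46, 0.72]]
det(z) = 2.69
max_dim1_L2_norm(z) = 1.82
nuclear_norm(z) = 4.46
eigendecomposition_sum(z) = [[(0.33+0.44j), (0.59-0.12j), (-0.07+0.49j)], [-0.56+0.50j, 0.23+0.79j, (-0.68-0.05j)], [(0.42+0.24j), (0.44-0.3j), (0.11+0.42j)]] + [[(0.33-0.44j), 0.59+0.12j, -0.07-0.49j], [(-0.56-0.5j), (0.23-0.79j), -0.68+0.05j], [(0.42-0.24j), (0.44+0.3j), 0.11-0.42j]] + [[0.34+0.00j,(-0.1+0j),(-0.4-0j)], [-0.24-0.00j,0.07-0.00j,(0.29+0j)], [(-0.37-0j),(0.11-0j),(0.43+0j)]]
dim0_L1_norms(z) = [2.86, 2.58, 2.27]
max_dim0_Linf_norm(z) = 1.37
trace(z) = 2.19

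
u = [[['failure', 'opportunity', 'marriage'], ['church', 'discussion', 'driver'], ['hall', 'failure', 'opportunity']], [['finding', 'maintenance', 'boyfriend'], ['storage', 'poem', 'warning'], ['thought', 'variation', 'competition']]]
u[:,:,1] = [['opportunity', 'discussion', 'failure'], ['maintenance', 'poem', 'variation']]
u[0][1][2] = 'driver'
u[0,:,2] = ['marriage', 'driver', 'opportunity']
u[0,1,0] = 'church'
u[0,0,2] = 'marriage'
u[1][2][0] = 'thought'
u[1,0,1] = 'maintenance'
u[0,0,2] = 'marriage'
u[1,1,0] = 'storage'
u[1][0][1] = 'maintenance'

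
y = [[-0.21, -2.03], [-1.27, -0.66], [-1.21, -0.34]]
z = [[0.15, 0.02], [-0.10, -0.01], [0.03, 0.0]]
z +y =[[-0.06, -2.01], [-1.37, -0.67], [-1.18, -0.34]]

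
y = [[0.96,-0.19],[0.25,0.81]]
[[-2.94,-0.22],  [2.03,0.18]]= y @ [[-2.42, -0.17], [3.25, 0.28]]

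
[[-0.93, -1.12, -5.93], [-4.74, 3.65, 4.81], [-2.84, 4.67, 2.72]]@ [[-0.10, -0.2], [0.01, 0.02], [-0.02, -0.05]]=[[0.20,0.46], [0.41,0.78], [0.28,0.53]]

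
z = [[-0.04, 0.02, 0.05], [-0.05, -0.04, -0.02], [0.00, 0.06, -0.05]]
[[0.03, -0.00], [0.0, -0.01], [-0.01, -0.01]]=z@[[-0.26, 0.17], [0.08, -0.09], [0.31, 0.11]]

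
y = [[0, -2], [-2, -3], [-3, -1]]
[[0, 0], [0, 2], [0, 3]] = y @ [[0, -1], [0, 0]]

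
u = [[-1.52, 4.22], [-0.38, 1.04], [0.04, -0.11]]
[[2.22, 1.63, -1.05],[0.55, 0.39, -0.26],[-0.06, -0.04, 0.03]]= u@[[-0.32, 1.65, 0.33], [0.41, 0.98, -0.13]]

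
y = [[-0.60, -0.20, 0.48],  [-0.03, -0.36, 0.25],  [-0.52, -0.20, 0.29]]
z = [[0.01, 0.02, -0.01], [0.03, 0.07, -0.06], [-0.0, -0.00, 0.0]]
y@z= [[-0.01, -0.03, 0.02], [-0.01, -0.03, 0.02], [-0.01, -0.02, 0.02]]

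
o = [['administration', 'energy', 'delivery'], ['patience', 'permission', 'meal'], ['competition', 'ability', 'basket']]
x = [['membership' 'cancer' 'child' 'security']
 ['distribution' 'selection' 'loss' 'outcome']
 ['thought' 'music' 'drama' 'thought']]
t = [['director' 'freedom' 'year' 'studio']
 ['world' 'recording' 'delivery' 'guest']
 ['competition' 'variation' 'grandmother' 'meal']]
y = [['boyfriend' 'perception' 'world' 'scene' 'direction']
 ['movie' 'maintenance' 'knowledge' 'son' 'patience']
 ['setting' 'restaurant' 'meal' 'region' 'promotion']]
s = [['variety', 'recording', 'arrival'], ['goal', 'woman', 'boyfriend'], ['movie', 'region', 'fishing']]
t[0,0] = 'director'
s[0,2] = 'arrival'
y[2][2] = 'meal'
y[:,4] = ['direction', 'patience', 'promotion']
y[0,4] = 'direction'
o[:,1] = ['energy', 'permission', 'ability']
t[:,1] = ['freedom', 'recording', 'variation']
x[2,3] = 'thought'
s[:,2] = ['arrival', 'boyfriend', 'fishing']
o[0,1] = 'energy'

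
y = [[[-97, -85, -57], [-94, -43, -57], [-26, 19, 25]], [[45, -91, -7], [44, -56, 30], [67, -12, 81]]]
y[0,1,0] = -94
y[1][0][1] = -91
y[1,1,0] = 44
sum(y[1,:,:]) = 101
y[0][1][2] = -57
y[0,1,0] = -94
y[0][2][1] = 19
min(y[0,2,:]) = -26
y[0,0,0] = -97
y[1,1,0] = 44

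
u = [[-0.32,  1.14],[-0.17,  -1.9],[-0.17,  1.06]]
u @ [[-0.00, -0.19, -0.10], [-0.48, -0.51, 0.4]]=[[-0.55, -0.52, 0.49], [0.91, 1.00, -0.74], [-0.51, -0.51, 0.44]]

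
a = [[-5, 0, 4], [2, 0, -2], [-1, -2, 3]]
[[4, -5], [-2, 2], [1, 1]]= a @[[0, 1], [1, -1], [1, 0]]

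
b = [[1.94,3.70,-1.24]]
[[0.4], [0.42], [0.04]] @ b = [[0.78, 1.48, -0.5], [0.81, 1.55, -0.52], [0.08, 0.15, -0.05]]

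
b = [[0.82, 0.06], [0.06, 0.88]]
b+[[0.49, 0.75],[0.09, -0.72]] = [[1.31, 0.81], [0.15, 0.16]]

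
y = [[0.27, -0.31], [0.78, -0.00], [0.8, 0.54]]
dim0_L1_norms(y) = [1.85, 0.85]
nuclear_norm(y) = 1.72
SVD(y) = [[-0.13, 0.73], [-0.62, 0.47], [-0.78, -0.50]] @ diag([1.198716722230873, 0.5216111768780192]) @ [[-0.95, -0.32],  [0.32, -0.95]]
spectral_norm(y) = 1.20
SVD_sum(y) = [[0.15, 0.05],  [0.7, 0.23],  [0.88, 0.29]] + [[0.12,-0.36],[0.08,-0.23],[-0.08,0.25]]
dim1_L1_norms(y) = [0.58, 0.78, 1.34]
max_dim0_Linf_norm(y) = 0.8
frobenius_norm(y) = 1.31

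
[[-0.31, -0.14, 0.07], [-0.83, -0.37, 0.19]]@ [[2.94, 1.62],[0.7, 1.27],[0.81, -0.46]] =[[-0.95, -0.71],[-2.55, -1.9]]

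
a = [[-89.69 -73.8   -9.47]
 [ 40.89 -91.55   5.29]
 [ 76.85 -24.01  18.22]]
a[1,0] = 40.89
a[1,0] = 40.89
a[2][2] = 18.22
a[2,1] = -24.01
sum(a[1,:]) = -45.37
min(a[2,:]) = -24.01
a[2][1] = -24.01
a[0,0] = -89.69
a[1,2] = 5.29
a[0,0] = -89.69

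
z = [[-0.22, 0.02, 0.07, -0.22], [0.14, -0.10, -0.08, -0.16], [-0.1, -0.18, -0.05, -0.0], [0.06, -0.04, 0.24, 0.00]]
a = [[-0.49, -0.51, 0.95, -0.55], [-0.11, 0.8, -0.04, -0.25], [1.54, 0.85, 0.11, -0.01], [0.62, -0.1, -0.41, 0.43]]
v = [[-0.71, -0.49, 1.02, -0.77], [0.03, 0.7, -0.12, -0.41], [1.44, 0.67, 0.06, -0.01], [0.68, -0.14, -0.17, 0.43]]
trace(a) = 0.85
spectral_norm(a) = 2.04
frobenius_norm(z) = 0.52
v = z + a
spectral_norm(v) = 2.06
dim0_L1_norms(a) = [2.76, 2.26, 1.51, 1.24]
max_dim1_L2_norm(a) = 1.76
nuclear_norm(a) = 4.09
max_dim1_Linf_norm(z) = 0.24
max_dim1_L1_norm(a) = 2.51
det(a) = -0.01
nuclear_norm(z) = 1.02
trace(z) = -0.37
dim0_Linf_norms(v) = [1.44, 0.7, 1.02, 0.77]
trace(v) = 0.48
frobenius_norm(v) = 2.50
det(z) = -0.00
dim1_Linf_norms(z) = [0.22, 0.16, 0.18, 0.24]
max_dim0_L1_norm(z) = 0.52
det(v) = 0.08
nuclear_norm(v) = 4.10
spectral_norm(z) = 0.33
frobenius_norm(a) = 2.51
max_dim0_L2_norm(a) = 1.73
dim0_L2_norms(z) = [0.29, 0.21, 0.27, 0.27]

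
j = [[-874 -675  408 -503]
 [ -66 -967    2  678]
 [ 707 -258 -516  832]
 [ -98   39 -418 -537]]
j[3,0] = -98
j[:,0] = [-874, -66, 707, -98]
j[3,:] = [-98, 39, -418, -537]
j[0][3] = -503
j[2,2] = -516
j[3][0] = -98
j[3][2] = -418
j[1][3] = 678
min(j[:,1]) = -967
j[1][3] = 678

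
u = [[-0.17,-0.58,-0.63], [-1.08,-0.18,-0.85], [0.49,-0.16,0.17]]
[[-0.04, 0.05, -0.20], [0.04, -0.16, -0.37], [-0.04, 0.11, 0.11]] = u@[[0.05, 0.18, 0.20], [0.23, -0.13, 0.12], [-0.16, -0.01, 0.16]]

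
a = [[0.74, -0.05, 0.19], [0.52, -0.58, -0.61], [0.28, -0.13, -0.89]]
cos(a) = [[0.73, 0.02, -0.0], [0.04, 0.82, -0.45], [0.05, -0.08, 0.58]]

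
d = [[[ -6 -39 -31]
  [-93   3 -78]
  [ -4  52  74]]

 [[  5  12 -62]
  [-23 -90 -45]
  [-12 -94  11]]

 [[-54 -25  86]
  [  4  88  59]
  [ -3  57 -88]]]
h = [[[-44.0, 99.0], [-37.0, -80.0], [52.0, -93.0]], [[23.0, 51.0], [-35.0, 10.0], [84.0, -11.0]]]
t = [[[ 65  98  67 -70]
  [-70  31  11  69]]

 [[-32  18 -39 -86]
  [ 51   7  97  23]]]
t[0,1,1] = 31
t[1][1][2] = 97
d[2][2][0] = -3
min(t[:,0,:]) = -86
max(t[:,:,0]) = 65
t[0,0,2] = 67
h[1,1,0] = -35.0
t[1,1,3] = 23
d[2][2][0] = -3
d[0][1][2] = -78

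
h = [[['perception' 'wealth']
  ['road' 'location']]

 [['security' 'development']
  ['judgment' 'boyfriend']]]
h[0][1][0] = 'road'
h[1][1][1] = 'boyfriend'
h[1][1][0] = 'judgment'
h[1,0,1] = 'development'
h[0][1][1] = 'location'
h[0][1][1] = 'location'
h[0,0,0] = 'perception'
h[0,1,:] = ['road', 'location']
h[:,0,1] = ['wealth', 'development']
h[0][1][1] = 'location'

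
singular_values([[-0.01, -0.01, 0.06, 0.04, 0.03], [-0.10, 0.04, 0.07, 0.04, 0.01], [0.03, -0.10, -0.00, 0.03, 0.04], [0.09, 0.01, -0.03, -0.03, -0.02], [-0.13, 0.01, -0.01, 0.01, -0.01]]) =[0.21, 0.12, 0.09, 0.01, 0.0]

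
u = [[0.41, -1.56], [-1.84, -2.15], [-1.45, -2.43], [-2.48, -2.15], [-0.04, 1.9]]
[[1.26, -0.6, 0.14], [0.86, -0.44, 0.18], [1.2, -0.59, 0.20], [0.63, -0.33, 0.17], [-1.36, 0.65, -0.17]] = u @ [[0.36, -0.16, 0.01],[-0.71, 0.34, -0.09]]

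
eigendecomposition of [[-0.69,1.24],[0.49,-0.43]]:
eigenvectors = [[-0.88,-0.8], [0.47,-0.60]]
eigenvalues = [-1.35, 0.23]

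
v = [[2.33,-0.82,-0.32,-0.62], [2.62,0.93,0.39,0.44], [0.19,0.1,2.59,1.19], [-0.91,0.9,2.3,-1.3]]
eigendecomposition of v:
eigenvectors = [[-0.08+0.00j,0.29+0.42j,(0.29-0.42j),-0.39+0.00j], [0.18+0.00j,0.84+0.00j,0.84-0.00j,-0.25+0.00j], [0.24+0.00j,(-0.12-0.04j),(-0.12+0.04j),(0.77+0j)], [(-0.95+0j),(0.01-0.16j),0.01+0.16j,(0.43+0j)]]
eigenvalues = [(-2.13+0j), (1.77+1.19j), (1.77-1.19j), (3.13+0j)]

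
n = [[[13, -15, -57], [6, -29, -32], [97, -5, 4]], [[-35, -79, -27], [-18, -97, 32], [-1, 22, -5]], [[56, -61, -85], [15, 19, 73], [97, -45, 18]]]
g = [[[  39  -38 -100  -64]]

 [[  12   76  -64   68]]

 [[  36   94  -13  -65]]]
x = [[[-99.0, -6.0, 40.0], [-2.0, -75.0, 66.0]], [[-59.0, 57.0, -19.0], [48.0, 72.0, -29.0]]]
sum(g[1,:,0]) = 12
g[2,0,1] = 94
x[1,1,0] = 48.0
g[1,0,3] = 68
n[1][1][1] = -97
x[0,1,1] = -75.0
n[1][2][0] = -1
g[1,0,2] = -64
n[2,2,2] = 18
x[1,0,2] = -19.0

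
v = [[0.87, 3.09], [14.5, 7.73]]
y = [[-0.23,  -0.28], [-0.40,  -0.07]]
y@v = [[-4.26, -2.88], [-1.36, -1.78]]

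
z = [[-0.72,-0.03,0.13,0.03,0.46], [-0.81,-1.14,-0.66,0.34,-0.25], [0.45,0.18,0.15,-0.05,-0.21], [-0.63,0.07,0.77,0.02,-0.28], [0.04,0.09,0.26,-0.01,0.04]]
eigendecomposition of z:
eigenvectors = [[(0.18+0j), 0.55+0.00j, (0.03+0j), -0.00-0.13j, -0.00+0.13j], [(0.95+0j), (-0.11+0j), 0.32+0.00j, (0.26+0.14j), (0.26-0.14j)], [(-0.2+0j), -0.21+0.00j, (-0.09+0j), (0.03-0.06j), (0.03+0.06j)], [(0.18+0j), 0.80+0.00j, 0.94+0.00j, (0.92+0j), (0.92-0j)], [(-0.03+0j), 0.07+0.00j, 0.03+0.00j, -0.02-0.20j, -0.02+0.20j]]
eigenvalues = [(-1.08+0j), (-0.66+0j), (-0.06+0j), (0.07+0.11j), (0.07-0.11j)]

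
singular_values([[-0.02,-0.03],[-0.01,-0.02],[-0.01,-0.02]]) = [0.05, 0.0]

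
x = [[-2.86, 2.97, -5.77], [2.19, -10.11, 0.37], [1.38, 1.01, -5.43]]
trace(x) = -18.40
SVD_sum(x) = [[-1.41, 4.94, -2.1], [2.47, -8.63, 3.66], [-0.66, 2.31, -0.98]] + [[0.22, -1.53, -3.76], [0.19, -1.35, -3.32], [0.25, -1.78, -4.36]] + [[-1.66, -0.44, 0.08], [-0.47, -0.12, 0.02], [1.79, 0.47, -0.09]]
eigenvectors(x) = [[(0.38+0j), (0.83+0j), 0.83-0.00j], [(-0.92+0j), (0.25-0.12j), (0.25+0.12j)], [(0.07+0j), (0.25-0.41j), 0.25+0.41j]]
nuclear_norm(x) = 21.23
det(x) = -212.37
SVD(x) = [[0.48, 0.57, -0.67], [-0.85, 0.50, -0.19], [0.23, 0.66, 0.72]] @ diag([11.472404295021882, 7.182603078233916, 2.577218017962033]) @ [[-0.25, 0.89, -0.38], [0.05, -0.38, -0.92], [0.97, 0.26, -0.05]]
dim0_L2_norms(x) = [3.86, 10.59, 7.93]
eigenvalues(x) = [(-11.05+0j), (-3.67+2.39j), (-3.67-2.39j)]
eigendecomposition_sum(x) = [[(-0.9+0j), 4.14-0.00j, (-1.2+0j)], [(2.17-0j), -9.93+0.00j, (2.88-0j)], [-0.17+0.00j, 0.77-0.00j, -0.22+0.00j]] + [[(-0.98+2.19j), -0.58+0.61j, -2.28-3.95j], [(0.01+0.81j), -0.09+0.27j, -1.25-0.88j], [(0.77+1.13j), 0.12+0.47j, (-2.6-0.06j)]] + [[(-0.98-2.19j), (-0.58-0.61j), (-2.28+3.95j)], [(0.01-0.81j), (-0.09-0.27j), -1.25+0.88j], [0.77-1.13j, (0.12-0.47j), -2.60+0.06j]]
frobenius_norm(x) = 13.78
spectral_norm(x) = 11.47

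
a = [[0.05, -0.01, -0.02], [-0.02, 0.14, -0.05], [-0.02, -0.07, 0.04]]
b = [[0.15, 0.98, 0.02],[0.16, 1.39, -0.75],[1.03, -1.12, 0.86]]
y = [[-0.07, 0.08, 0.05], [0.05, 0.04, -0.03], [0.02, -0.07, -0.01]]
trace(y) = -0.04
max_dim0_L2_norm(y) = 0.11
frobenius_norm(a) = 0.18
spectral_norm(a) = 0.17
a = y @ b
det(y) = -0.00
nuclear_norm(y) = 0.22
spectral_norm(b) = 2.33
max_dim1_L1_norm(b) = 3.01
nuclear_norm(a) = 0.23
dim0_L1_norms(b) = [1.34, 3.49, 1.63]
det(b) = -0.87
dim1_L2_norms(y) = [0.12, 0.07, 0.07]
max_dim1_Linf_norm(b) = 1.39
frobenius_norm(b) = 2.56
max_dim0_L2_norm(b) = 2.04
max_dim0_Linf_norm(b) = 1.39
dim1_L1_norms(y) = [0.2, 0.12, 0.1]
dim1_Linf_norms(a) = [0.05, 0.14, 0.07]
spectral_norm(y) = 0.14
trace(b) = 2.40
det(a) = 0.00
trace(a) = 0.23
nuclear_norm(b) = 3.70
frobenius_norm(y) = 0.16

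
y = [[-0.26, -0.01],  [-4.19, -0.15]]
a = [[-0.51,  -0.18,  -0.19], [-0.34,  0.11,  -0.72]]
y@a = [[0.14,0.05,0.06], [2.19,0.74,0.9]]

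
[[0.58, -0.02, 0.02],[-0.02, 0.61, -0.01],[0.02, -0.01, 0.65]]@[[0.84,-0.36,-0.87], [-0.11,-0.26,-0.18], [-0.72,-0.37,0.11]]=[[0.47, -0.21, -0.50], [-0.08, -0.15, -0.09], [-0.45, -0.25, 0.06]]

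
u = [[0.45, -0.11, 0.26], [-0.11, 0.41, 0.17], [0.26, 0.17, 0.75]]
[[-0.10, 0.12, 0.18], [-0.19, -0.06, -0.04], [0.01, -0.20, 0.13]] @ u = [[-0.01, 0.09, 0.13], [-0.09, -0.01, -0.09], [0.06, -0.06, 0.07]]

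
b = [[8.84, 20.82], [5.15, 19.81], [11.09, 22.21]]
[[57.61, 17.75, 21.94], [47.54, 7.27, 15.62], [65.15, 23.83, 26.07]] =b @ [[2.23, 2.95, 1.61], [1.82, -0.40, 0.37]]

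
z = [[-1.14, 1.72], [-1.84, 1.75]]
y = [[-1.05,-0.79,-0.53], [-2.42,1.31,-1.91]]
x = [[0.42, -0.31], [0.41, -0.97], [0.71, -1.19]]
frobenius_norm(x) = 1.82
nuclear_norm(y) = 4.61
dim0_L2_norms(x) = [0.92, 1.57]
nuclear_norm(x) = 2.05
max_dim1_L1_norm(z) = 3.59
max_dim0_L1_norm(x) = 2.47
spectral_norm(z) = 3.25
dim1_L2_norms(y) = [1.42, 3.35]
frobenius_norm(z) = 3.27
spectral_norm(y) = 3.44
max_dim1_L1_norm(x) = 1.9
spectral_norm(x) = 1.80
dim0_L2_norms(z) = [2.16, 2.45]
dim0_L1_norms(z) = [2.98, 3.47]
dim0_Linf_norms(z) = [1.84, 1.75]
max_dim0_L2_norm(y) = 2.64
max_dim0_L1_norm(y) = 3.47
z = y @ x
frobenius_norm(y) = 3.64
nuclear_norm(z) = 3.61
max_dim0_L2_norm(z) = 2.45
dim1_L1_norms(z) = [2.86, 3.59]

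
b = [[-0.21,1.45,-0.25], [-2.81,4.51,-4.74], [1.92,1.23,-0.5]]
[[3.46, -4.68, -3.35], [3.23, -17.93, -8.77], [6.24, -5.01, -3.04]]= b @ [[1.71, -0.35, -0.14], [2.80, -3.10, -2.39], [0.97, 1.04, -0.34]]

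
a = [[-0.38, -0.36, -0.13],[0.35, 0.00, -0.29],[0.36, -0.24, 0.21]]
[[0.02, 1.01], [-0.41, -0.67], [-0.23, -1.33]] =a @ [[-0.67, -2.77],[0.45, 0.5],[0.59, -1.02]]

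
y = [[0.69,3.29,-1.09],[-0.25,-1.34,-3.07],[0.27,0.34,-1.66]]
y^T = [[0.69,-0.25,0.27], [3.29,-1.34,0.34], [-1.09,-3.07,-1.66]]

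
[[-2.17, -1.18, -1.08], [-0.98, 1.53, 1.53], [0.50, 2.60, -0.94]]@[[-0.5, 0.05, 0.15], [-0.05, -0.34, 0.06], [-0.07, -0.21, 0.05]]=[[1.22,0.52,-0.45], [0.31,-0.89,0.02], [-0.31,-0.66,0.18]]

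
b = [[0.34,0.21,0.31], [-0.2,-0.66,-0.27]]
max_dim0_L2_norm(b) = 0.69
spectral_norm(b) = 0.85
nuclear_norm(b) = 1.13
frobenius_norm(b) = 0.90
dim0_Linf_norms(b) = [0.34, 0.66, 0.31]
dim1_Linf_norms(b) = [0.34, 0.66]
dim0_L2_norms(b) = [0.39, 0.69, 0.41]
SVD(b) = [[-0.52, 0.85], [0.85, 0.52]] @ diag([0.8527917066880517, 0.2775721617959559]) @ [[-0.41, -0.79, -0.46], [0.67, -0.6, 0.44]]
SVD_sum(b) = [[0.18, 0.35, 0.21], [-0.30, -0.57, -0.33]] + [[0.16, -0.14, 0.10], [0.10, -0.09, 0.06]]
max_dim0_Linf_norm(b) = 0.66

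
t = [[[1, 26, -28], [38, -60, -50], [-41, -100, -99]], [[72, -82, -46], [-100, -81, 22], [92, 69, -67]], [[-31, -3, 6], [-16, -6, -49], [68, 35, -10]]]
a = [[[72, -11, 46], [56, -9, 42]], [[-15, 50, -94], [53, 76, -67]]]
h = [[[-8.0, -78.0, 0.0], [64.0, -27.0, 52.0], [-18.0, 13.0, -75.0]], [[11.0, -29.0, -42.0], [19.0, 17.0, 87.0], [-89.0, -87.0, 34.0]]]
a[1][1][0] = 53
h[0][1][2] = 52.0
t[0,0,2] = -28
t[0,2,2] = -99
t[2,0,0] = -31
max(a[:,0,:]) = 72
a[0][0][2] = 46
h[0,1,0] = 64.0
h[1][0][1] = -29.0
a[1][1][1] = 76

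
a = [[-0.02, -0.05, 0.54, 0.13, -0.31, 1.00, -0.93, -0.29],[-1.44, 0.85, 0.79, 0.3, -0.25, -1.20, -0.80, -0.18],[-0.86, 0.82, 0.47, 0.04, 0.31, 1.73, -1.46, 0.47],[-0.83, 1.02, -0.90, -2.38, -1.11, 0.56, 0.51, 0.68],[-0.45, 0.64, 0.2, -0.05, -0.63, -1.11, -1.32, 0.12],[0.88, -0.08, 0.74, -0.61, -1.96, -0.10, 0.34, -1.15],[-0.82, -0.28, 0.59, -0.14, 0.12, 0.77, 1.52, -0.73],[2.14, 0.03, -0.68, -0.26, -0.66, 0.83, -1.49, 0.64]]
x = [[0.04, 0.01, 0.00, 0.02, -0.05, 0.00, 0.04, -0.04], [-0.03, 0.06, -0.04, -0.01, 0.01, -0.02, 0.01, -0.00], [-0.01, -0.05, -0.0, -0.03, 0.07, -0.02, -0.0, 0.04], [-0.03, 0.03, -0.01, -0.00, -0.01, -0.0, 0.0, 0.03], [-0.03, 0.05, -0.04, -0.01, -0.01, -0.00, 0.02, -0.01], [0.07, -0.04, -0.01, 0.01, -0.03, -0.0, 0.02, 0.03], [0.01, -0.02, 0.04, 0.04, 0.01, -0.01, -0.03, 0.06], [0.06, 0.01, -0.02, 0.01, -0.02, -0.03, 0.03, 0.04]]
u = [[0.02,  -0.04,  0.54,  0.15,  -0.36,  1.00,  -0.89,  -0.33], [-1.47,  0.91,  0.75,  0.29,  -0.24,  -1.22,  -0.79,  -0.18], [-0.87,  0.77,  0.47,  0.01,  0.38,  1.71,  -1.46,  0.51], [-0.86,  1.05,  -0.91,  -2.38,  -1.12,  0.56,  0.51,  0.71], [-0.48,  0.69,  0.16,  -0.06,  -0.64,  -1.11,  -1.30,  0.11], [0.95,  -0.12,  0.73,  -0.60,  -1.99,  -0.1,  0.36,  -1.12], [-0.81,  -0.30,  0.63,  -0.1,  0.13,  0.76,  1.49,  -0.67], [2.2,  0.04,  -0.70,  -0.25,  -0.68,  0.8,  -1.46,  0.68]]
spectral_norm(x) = 0.15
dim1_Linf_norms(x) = [0.05, 0.06, 0.07, 0.03, 0.05, 0.07, 0.06, 0.06]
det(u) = -0.11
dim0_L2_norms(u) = [3.21, 1.76, 1.83, 2.49, 2.54, 2.86, 3.16, 1.76]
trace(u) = 0.45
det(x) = 0.00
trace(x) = 0.10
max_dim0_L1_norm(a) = 8.37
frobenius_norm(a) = 7.07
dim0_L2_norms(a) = [3.12, 1.71, 1.83, 2.5, 2.49, 2.88, 3.21, 1.75]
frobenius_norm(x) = 0.24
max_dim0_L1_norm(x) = 0.28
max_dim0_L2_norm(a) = 3.21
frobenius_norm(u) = 7.12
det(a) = -0.00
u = a + x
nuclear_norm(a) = 15.99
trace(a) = 0.35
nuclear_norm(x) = 0.53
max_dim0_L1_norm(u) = 8.26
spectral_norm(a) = 3.66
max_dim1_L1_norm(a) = 7.99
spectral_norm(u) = 3.68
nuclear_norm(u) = 16.13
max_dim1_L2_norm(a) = 3.24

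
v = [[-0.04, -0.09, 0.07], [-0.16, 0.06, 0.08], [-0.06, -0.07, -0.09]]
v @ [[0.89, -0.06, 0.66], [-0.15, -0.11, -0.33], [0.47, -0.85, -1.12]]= [[0.01, -0.05, -0.08], [-0.11, -0.06, -0.22], [-0.09, 0.09, 0.08]]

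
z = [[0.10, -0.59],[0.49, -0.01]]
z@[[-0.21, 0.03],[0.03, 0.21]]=[[-0.04,-0.12], [-0.10,0.01]]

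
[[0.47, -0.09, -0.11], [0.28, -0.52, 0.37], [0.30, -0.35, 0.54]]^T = [[0.47, 0.28, 0.30], [-0.09, -0.52, -0.35], [-0.11, 0.37, 0.54]]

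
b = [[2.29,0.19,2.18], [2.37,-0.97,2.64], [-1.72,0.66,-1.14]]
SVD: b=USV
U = [[-0.59,-0.80,0.09], [-0.7,0.45,-0.55], [0.4,-0.39,-0.83]]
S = [5.23, 0.86, 0.45]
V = [[-0.71, 0.16, -0.69], [-0.1, -0.99, -0.12], [0.70, 0.01, -0.72]]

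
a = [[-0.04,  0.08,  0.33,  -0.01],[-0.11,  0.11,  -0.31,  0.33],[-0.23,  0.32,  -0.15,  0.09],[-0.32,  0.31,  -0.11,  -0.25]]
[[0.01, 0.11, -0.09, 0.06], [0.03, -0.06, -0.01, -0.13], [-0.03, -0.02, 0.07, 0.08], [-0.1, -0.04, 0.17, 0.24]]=a @[[-0.02,-0.10,0.1,-0.04], [-0.14,-0.03,0.24,0.38], [0.08,0.32,-0.32,0.06], [0.2,0.11,-0.38,-0.47]]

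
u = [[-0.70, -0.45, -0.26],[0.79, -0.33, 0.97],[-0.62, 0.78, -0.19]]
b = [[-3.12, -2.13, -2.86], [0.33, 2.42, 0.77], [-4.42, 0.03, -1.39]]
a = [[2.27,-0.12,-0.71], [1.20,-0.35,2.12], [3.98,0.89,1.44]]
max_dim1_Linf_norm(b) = 4.42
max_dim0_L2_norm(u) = 1.22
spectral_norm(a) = 5.03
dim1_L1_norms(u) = [1.41, 2.09, 1.59]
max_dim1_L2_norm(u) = 1.29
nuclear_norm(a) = 7.92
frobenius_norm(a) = 5.52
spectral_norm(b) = 6.43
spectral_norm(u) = 1.60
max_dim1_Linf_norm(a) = 3.98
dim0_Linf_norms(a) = [3.98, 0.89, 2.12]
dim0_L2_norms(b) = [5.42, 3.22, 3.27]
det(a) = -7.98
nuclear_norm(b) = 10.09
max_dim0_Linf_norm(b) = 4.42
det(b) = -13.78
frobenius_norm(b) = 7.10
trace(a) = 3.36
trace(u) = -1.22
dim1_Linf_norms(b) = [3.12, 2.42, 4.42]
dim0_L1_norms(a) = [7.45, 1.36, 4.27]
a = b @ u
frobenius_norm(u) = 1.86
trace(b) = -2.09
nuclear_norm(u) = 2.88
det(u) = 0.58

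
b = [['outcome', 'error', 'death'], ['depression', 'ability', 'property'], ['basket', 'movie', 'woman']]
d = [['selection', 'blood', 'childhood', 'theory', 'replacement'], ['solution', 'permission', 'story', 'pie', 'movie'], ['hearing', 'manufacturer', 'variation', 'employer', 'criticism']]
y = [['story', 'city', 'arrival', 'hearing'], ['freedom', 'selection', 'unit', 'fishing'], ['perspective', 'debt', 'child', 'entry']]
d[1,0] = 'solution'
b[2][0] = 'basket'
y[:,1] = ['city', 'selection', 'debt']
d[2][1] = 'manufacturer'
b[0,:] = ['outcome', 'error', 'death']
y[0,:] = ['story', 'city', 'arrival', 'hearing']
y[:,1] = ['city', 'selection', 'debt']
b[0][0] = 'outcome'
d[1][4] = 'movie'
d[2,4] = 'criticism'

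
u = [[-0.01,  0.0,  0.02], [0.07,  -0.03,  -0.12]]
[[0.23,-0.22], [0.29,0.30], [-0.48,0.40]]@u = [[-0.02, 0.01, 0.03],[0.02, -0.01, -0.03],[0.03, -0.01, -0.06]]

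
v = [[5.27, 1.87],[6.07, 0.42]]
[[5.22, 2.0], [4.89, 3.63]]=v@[[0.76, 0.65], [0.65, -0.76]]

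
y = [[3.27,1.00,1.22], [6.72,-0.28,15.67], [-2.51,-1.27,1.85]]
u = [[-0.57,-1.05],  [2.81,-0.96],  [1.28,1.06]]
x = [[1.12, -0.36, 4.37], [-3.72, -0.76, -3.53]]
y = u @ x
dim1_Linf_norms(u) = [1.05, 2.81, 1.28]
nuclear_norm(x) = 8.60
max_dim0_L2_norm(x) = 5.62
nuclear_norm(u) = 4.90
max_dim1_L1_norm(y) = 22.67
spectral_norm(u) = 3.15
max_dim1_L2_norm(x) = 5.18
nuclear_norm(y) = 21.51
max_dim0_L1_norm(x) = 7.9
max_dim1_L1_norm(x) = 8.01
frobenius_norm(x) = 6.88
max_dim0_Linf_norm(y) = 15.67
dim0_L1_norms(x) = [4.84, 1.12, 7.9]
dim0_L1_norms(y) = [12.5, 2.55, 18.74]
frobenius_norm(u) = 3.61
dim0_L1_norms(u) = [4.66, 3.07]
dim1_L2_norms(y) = [3.63, 17.05, 3.37]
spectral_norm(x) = 6.58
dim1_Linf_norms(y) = [3.27, 15.67, 2.51]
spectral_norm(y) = 17.24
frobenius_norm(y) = 17.76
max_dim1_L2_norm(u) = 2.97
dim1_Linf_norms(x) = [4.37, 3.72]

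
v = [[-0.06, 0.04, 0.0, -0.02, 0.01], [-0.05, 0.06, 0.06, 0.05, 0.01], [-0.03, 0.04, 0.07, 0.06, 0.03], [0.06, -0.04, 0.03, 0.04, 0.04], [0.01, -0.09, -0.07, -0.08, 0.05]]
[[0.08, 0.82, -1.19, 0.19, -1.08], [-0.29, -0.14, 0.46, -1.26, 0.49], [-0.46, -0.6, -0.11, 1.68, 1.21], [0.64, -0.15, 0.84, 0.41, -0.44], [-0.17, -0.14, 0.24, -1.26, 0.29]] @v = [[-0.01, 0.09, 0.05, 0.06, -0.07], [-0.06, 0.00, -0.05, -0.06, -0.02], [0.17, -0.23, -0.08, -0.06, 0.11], [-0.04, 0.07, 0.09, 0.08, 0.02], [-0.06, 0.02, -0.05, -0.06, -0.03]]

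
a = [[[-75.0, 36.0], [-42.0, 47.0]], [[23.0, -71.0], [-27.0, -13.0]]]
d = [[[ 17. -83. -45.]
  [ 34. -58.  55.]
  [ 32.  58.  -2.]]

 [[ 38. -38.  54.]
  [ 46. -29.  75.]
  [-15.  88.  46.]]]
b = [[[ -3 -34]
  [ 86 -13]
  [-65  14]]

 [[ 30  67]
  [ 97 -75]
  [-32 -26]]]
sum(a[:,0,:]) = -87.0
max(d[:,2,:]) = 88.0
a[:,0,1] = [36.0, -71.0]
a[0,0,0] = -75.0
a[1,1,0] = -27.0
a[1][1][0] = -27.0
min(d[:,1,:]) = -58.0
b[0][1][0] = 86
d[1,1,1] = -29.0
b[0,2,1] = 14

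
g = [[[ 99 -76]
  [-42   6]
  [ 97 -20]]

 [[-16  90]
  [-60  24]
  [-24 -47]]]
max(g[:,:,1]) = 90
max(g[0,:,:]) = 99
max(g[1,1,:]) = 24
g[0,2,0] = 97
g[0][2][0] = 97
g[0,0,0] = 99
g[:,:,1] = [[-76, 6, -20], [90, 24, -47]]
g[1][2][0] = -24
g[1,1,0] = -60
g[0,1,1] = 6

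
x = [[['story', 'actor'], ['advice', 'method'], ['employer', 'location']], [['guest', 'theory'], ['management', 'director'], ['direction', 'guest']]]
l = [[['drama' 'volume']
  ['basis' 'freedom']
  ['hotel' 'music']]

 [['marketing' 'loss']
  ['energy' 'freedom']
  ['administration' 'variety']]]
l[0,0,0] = 'drama'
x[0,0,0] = 'story'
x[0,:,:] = [['story', 'actor'], ['advice', 'method'], ['employer', 'location']]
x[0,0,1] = 'actor'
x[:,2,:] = [['employer', 'location'], ['direction', 'guest']]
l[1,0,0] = 'marketing'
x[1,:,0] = ['guest', 'management', 'direction']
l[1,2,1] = 'variety'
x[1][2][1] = 'guest'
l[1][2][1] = 'variety'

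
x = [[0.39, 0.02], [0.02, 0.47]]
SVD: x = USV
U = [[0.23,0.97], [0.97,-0.23]]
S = [0.47, 0.39]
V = [[0.23, 0.97], [0.97, -0.23]]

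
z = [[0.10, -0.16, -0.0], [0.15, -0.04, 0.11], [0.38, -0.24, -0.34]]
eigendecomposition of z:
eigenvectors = [[-0.22-0.48j, (-0.22+0.48j), 0.12+0.00j], [-0.68+0.00j, -0.68-0.00j, 0.32+0.00j], [(-0.04-0.5j), (-0.04+0.5j), -0.94+0.00j]]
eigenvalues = [(0.01+0.19j), (0.01-0.19j), (-0.31+0j)]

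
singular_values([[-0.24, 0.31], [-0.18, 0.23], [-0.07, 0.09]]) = [0.5, 0.0]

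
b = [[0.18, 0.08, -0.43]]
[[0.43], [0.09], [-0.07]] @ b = [[0.08, 0.03, -0.18], [0.02, 0.01, -0.04], [-0.01, -0.01, 0.03]]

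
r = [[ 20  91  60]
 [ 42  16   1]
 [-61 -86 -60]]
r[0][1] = 91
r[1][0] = 42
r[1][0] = 42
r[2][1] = -86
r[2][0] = -61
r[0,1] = 91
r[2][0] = -61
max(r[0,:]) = 91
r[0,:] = [20, 91, 60]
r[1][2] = 1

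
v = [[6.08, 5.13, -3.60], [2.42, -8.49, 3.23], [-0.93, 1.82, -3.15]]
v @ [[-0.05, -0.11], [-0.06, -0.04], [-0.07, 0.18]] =[[-0.36, -1.52], [0.16, 0.65], [0.16, -0.54]]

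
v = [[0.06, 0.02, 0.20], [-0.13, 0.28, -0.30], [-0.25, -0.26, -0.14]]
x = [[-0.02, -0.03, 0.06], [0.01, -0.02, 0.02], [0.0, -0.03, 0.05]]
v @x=[[-0.0, -0.01, 0.01], [0.01, 0.01, -0.02], [0.00, 0.02, -0.03]]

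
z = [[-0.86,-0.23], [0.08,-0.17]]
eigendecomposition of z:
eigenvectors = [[-0.99, 0.33], [0.12, -0.94]]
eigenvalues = [-0.83, -0.2]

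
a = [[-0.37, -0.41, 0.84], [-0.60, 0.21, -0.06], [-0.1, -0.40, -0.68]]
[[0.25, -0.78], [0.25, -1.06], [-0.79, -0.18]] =a @ [[-0.17, 1.82], [0.90, 0.12], [0.66, -0.07]]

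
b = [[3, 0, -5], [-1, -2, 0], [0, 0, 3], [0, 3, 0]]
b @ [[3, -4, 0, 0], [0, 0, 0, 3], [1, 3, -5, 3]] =[[4, -27, 25, -15], [-3, 4, 0, -6], [3, 9, -15, 9], [0, 0, 0, 9]]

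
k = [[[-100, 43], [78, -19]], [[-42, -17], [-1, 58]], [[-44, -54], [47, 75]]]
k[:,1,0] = [78, -1, 47]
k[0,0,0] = -100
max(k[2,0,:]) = -44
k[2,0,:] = [-44, -54]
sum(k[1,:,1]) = 41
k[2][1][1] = 75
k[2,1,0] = 47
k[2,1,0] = 47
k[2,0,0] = -44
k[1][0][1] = -17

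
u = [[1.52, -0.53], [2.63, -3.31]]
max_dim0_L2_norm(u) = 3.35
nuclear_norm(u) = 5.27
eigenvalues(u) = [1.21, -3.0]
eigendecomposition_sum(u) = [[1.3, -0.15],[0.76, -0.09]] + [[0.22, -0.38], [1.87, -3.22]]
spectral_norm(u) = 4.45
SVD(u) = [[-0.32, -0.95], [-0.95, 0.32]] @ diag([4.449267931558412, 0.8175052741150589]) @ [[-0.67,  0.74], [-0.74,  -0.67]]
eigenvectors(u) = [[0.86, 0.12], [0.50, 0.99]]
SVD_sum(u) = [[0.94, -1.05], [2.82, -3.14]] + [[0.58, 0.52],[-0.19, -0.17]]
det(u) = -3.64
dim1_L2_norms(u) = [1.61, 4.23]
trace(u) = -1.79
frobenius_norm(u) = 4.52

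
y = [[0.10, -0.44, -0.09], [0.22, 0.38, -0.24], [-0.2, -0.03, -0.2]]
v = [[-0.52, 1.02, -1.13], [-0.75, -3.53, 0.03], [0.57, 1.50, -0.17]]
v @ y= [[0.40, 0.65, 0.03], [-0.86, -1.01, 0.91], [0.42, 0.32, -0.38]]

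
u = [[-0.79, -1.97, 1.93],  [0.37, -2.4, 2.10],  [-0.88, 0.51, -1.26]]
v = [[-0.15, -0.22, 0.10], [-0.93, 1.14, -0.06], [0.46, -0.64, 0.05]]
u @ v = [[2.84, -3.31, 0.14],[3.14, -4.16, 0.29],[-0.92, 1.58, -0.18]]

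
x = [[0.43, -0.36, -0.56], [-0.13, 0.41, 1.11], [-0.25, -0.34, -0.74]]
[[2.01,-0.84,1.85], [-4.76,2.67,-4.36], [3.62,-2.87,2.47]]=x@[[-1.25, 2.64, 0.57], [-0.39, 2.94, 3.63], [-4.29, 1.63, -5.2]]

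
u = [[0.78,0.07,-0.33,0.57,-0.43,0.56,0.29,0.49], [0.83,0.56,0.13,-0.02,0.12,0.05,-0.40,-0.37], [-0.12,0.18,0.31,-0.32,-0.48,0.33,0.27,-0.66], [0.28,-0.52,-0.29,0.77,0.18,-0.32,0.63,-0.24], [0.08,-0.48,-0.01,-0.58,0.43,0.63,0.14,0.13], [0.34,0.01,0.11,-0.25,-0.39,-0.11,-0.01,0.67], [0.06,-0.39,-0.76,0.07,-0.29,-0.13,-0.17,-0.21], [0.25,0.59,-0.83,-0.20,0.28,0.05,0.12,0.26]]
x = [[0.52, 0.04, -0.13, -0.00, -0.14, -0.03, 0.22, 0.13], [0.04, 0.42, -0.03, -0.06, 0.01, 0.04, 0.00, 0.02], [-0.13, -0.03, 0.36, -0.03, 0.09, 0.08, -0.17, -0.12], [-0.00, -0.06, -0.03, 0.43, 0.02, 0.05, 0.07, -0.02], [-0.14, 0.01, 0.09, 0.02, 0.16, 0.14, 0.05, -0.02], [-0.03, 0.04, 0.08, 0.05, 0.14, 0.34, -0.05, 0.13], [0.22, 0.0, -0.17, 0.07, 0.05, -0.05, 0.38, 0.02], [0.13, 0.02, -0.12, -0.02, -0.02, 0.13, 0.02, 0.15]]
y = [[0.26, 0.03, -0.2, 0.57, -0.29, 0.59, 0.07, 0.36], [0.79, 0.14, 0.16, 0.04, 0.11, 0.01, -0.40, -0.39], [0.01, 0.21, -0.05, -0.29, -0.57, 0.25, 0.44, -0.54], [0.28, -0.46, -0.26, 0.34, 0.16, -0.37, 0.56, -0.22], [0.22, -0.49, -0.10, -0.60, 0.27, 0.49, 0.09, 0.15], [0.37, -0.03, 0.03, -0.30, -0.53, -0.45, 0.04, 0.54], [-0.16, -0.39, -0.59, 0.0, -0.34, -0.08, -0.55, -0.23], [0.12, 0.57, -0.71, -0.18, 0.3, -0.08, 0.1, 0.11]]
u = y + x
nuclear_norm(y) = 8.00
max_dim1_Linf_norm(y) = 0.79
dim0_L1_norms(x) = [1.21, 0.62, 1.01, 0.68, 0.63, 0.86, 0.96, 0.61]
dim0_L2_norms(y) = [1.0, 1.0, 1.0, 1.0, 1.0, 1.0, 1.0, 1.0]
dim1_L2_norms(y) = [1.0, 1.0, 1.0, 1.0, 1.0, 1.0, 1.0, 1.0]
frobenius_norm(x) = 1.23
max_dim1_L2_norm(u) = 1.37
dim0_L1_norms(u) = [2.74, 2.8, 2.77, 2.78, 2.6, 2.18, 2.03, 3.03]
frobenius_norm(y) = 2.83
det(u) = -0.99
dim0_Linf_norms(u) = [0.83, 0.59, 0.83, 0.77, 0.48, 0.63, 0.63, 0.67]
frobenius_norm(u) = 3.18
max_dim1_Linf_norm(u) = 0.83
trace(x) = 2.76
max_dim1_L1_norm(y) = 2.65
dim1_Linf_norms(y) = [0.59, 0.79, 0.57, 0.56, 0.6, 0.54, 0.59, 0.71]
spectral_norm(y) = 1.01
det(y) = -1.00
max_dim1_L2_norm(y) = 1.0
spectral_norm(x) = 0.86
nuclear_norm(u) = 8.53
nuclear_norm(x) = 2.77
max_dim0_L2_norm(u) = 1.26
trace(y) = 0.07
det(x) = 0.00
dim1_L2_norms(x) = [0.61, 0.43, 0.45, 0.44, 0.28, 0.41, 0.48, 0.27]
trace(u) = 2.83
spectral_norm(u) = 1.66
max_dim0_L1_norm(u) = 3.03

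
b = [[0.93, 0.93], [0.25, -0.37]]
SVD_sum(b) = [[0.91, 0.95], [-0.07, -0.07]] + [[0.02, -0.02], [0.32, -0.3]]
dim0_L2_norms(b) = [0.96, 1.0]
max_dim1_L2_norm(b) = 1.32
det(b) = -0.58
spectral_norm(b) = 1.32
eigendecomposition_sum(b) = [[0.98,0.63], [0.17,0.11]] + [[-0.05, 0.30],[0.08, -0.48]]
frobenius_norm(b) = 1.39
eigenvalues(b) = [1.09, -0.53]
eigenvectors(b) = [[0.99, -0.54], [0.17, 0.84]]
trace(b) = 0.56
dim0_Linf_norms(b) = [0.93, 0.93]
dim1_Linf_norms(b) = [0.93, 0.37]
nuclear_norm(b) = 1.76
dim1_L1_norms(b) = [1.86, 0.62]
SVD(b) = [[-1.0, 0.07], [0.07, 1.0]] @ diag([1.3182925648050947, 0.4373839429832849]) @ [[-0.69, -0.72], [0.72, -0.69]]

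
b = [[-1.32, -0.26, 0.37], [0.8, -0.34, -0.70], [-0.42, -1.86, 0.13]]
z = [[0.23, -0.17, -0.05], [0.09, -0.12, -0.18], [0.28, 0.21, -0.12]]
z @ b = [[-0.42, 0.09, 0.20], [-0.14, 0.35, 0.09], [-0.15, 0.08, -0.06]]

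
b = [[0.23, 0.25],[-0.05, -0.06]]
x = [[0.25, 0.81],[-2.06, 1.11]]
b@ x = [[-0.46,  0.46], [0.11,  -0.11]]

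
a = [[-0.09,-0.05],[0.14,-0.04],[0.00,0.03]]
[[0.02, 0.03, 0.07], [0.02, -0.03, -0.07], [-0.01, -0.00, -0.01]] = a @ [[0.04, -0.26, -0.6], [-0.46, -0.08, -0.33]]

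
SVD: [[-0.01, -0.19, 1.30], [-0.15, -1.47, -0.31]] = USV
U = [[-0.21, 0.98], [0.98, 0.21]]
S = [1.52, 1.3]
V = [[-0.1, -0.92, -0.38], [-0.03, -0.38, 0.93]]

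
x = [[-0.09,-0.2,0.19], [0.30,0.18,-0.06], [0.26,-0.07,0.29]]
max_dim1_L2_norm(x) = 0.4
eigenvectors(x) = [[-0.33+0.23j, (-0.33-0.23j), 0.31+0.00j], [0.76+0.00j, (0.76-0j), (0.2+0j)], [(0.51-0.04j), 0.51+0.04j, (0.93+0j)]]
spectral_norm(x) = 0.44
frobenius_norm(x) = 0.61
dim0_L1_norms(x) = [0.65, 0.45, 0.54]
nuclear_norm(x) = 0.87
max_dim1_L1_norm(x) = 0.62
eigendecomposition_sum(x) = [[(-0.06+0.05j), -0.06+0.02j, 0.03-0.02j], [(0.14-0.02j), 0.11+0.04j, (-0.07-0j)], [0.09-0.02j, (0.08+0.02j), (-0.05+0j)]] + [[-0.06-0.05j, (-0.06-0.02j), (0.03+0.02j)], [0.14+0.02j, (0.11-0.04j), (-0.07+0j)], [(0.09+0.02j), (0.08-0.02j), (-0.05-0j)]] + [[0.02-0.00j, (-0.07-0j), 0.13+0.00j],[0.02-0.00j, -0.05-0.00j, 0.08+0.00j],[0.07-0.00j, (-0.23-0j), (0.39+0j)]]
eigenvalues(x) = [(0.01+0.1j), (0.01-0.1j), (0.36+0j)]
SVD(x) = [[-0.19, 0.67, 0.72], [0.70, -0.42, 0.57], [0.68, 0.62, -0.39]] @ diag([0.4394206163075827, 0.41639005390118317, 0.018134083269745093]) @ [[0.92, 0.27, 0.27], [-0.06, -0.60, 0.80], [0.38, -0.75, -0.54]]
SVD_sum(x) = [[-0.08, -0.02, -0.02], [0.29, 0.08, 0.08], [0.28, 0.08, 0.08]] + [[-0.02, -0.17, 0.22], [0.01, 0.10, -0.14], [-0.01, -0.16, 0.21]] + [[0.0, -0.01, -0.01],[0.0, -0.01, -0.01],[-0.00, 0.01, 0.0]]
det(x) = 0.00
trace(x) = 0.38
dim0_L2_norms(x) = [0.41, 0.28, 0.35]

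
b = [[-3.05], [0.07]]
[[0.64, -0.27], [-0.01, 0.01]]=b @ [[-0.21, 0.09]]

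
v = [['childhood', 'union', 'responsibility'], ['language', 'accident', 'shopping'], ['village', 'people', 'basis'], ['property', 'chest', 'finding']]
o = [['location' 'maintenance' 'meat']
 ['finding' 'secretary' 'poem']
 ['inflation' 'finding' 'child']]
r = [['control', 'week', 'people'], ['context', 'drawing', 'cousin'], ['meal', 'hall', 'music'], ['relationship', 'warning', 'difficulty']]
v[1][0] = 'language'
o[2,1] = 'finding'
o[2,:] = ['inflation', 'finding', 'child']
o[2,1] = 'finding'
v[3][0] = 'property'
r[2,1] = 'hall'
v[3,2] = 'finding'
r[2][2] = 'music'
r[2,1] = 'hall'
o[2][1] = 'finding'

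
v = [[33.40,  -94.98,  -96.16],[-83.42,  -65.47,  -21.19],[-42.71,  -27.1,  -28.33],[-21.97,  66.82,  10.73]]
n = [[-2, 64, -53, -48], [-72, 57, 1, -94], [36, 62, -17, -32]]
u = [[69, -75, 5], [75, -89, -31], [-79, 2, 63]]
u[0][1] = -75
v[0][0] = 33.4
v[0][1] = -94.98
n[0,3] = -48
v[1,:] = [-83.42, -65.47, -21.19]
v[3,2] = 10.73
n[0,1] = 64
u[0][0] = 69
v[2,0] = -42.71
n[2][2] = -17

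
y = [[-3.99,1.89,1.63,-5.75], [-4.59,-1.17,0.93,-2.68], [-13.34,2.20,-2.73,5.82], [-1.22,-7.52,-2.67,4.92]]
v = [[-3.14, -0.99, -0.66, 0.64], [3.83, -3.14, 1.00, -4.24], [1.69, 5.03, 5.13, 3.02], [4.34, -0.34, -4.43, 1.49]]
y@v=[[-2.43, 8.17, 38.36, -14.21],[-0.13, 13.81, 18.5, 0.84],[70.96, -9.41, -28.78, -17.44],[-8.13, 9.72, -42.21, 30.37]]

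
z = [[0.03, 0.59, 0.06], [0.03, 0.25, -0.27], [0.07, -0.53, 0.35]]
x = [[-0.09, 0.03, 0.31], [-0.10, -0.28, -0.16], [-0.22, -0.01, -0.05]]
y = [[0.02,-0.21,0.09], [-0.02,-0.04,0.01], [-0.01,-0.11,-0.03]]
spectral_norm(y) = 0.25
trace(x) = -0.42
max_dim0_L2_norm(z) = 0.83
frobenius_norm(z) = 0.95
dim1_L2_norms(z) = [0.59, 0.37, 0.64]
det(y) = 0.00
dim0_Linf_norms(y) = [0.02, 0.21, 0.09]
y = x @ z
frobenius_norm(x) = 0.52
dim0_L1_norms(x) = [0.41, 0.32, 0.52]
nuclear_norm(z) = 1.29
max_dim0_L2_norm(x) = 0.35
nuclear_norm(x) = 0.85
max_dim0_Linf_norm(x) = 0.31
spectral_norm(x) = 0.40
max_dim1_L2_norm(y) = 0.23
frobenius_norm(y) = 0.26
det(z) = -0.02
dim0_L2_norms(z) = [0.08, 0.83, 0.45]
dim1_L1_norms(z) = [0.68, 0.55, 0.95]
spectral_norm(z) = 0.88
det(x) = -0.02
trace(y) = -0.05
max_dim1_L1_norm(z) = 0.95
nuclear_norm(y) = 0.34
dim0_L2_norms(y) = [0.03, 0.24, 0.1]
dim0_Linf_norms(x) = [0.22, 0.28, 0.31]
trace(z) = 0.63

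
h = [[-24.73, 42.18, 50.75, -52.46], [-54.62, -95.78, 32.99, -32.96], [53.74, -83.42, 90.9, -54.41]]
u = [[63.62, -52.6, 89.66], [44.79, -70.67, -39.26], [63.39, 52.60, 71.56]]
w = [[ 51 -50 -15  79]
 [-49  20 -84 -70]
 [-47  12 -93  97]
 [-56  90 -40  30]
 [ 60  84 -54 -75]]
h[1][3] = -32.96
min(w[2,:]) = -93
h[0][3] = -52.46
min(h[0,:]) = -52.46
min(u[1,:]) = -70.67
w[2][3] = 97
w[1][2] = -84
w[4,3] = -75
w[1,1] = 20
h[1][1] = -95.78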